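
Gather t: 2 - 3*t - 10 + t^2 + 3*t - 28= t^2 - 36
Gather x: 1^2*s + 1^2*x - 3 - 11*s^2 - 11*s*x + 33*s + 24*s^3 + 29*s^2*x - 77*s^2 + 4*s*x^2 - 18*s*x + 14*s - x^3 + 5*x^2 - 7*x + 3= 24*s^3 - 88*s^2 + 48*s - x^3 + x^2*(4*s + 5) + x*(29*s^2 - 29*s - 6)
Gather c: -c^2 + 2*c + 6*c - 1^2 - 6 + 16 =-c^2 + 8*c + 9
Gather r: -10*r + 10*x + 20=-10*r + 10*x + 20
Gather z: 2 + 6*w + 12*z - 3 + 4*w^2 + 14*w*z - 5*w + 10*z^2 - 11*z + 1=4*w^2 + w + 10*z^2 + z*(14*w + 1)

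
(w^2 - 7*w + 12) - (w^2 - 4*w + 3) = 9 - 3*w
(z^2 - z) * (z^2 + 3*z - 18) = z^4 + 2*z^3 - 21*z^2 + 18*z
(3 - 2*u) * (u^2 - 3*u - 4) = -2*u^3 + 9*u^2 - u - 12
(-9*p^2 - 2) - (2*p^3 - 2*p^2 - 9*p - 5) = -2*p^3 - 7*p^2 + 9*p + 3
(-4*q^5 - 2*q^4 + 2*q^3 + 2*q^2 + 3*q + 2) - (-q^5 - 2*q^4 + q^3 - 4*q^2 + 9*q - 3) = -3*q^5 + q^3 + 6*q^2 - 6*q + 5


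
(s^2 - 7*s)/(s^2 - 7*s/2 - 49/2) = 2*s/(2*s + 7)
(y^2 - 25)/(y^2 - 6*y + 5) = (y + 5)/(y - 1)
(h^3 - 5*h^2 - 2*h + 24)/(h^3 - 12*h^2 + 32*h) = (h^2 - h - 6)/(h*(h - 8))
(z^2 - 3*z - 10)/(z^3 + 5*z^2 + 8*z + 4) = (z - 5)/(z^2 + 3*z + 2)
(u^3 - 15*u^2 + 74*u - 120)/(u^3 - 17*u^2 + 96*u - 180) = (u - 4)/(u - 6)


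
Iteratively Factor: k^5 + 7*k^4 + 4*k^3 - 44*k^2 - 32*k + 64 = (k + 2)*(k^4 + 5*k^3 - 6*k^2 - 32*k + 32) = (k + 2)*(k + 4)*(k^3 + k^2 - 10*k + 8) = (k - 1)*(k + 2)*(k + 4)*(k^2 + 2*k - 8) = (k - 2)*(k - 1)*(k + 2)*(k + 4)*(k + 4)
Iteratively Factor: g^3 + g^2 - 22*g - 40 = (g + 2)*(g^2 - g - 20) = (g + 2)*(g + 4)*(g - 5)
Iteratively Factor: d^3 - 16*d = (d)*(d^2 - 16) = d*(d + 4)*(d - 4)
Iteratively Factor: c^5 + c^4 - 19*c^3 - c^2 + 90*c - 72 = (c + 3)*(c^4 - 2*c^3 - 13*c^2 + 38*c - 24) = (c + 3)*(c + 4)*(c^3 - 6*c^2 + 11*c - 6) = (c - 2)*(c + 3)*(c + 4)*(c^2 - 4*c + 3) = (c - 3)*(c - 2)*(c + 3)*(c + 4)*(c - 1)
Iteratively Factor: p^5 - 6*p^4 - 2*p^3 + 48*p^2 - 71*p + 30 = (p - 1)*(p^4 - 5*p^3 - 7*p^2 + 41*p - 30) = (p - 1)*(p + 3)*(p^3 - 8*p^2 + 17*p - 10) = (p - 5)*(p - 1)*(p + 3)*(p^2 - 3*p + 2) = (p - 5)*(p - 2)*(p - 1)*(p + 3)*(p - 1)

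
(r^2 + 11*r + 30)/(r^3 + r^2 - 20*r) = (r + 6)/(r*(r - 4))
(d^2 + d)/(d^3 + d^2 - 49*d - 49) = d/(d^2 - 49)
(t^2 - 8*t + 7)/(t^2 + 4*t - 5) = (t - 7)/(t + 5)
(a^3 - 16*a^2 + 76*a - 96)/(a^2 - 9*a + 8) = (a^2 - 8*a + 12)/(a - 1)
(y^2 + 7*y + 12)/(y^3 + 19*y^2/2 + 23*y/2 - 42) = 2*(y + 3)/(2*y^2 + 11*y - 21)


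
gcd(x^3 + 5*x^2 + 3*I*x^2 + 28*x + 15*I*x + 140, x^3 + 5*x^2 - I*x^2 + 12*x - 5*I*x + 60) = x^2 + x*(5 - 4*I) - 20*I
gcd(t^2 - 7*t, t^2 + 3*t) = t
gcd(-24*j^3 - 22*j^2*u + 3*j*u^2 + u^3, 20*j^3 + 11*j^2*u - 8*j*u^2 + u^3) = -4*j^2 - 3*j*u + u^2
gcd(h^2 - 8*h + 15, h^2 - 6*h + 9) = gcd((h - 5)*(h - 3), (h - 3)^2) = h - 3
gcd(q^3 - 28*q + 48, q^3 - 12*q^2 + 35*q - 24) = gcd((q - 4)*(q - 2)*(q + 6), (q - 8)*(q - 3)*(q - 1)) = 1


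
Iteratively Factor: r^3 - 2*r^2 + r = (r - 1)*(r^2 - r) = (r - 1)^2*(r)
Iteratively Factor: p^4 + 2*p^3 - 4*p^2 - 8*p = (p - 2)*(p^3 + 4*p^2 + 4*p) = (p - 2)*(p + 2)*(p^2 + 2*p) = (p - 2)*(p + 2)^2*(p)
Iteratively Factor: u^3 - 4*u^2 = (u)*(u^2 - 4*u) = u^2*(u - 4)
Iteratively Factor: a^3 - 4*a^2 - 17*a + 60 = (a - 3)*(a^2 - a - 20) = (a - 3)*(a + 4)*(a - 5)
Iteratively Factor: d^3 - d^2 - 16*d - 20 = (d + 2)*(d^2 - 3*d - 10) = (d - 5)*(d + 2)*(d + 2)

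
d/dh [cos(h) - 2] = -sin(h)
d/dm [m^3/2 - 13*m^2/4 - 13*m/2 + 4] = 3*m^2/2 - 13*m/2 - 13/2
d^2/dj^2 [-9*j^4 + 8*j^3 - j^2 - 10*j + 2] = -108*j^2 + 48*j - 2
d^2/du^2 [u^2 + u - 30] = 2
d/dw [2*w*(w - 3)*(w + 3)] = 6*w^2 - 18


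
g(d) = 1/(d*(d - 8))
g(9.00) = 0.11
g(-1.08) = 0.10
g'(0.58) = 0.37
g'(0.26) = 1.85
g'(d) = -1/(d*(d - 8)^2) - 1/(d^2*(d - 8)) = 2*(4 - d)/(d^2*(d^2 - 16*d + 64))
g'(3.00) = 0.01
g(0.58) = -0.23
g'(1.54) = 0.05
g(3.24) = -0.06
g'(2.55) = 0.02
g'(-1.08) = 0.11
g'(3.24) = 0.01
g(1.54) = -0.10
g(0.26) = -0.50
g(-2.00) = 0.05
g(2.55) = -0.07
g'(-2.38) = 0.02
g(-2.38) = 0.04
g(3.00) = -0.07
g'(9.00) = -0.12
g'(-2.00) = 0.03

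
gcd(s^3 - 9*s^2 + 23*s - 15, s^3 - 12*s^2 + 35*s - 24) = s^2 - 4*s + 3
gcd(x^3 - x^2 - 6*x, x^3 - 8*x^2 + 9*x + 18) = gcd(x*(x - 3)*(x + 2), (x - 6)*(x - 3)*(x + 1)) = x - 3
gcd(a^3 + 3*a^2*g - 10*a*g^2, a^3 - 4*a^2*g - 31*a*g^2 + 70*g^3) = a^2 + 3*a*g - 10*g^2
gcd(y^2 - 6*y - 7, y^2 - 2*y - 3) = y + 1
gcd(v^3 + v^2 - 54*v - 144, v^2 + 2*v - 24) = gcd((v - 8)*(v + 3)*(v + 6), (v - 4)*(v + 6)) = v + 6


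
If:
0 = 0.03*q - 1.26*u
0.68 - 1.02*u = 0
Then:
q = 28.00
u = 0.67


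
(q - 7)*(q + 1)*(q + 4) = q^3 - 2*q^2 - 31*q - 28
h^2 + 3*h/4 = h*(h + 3/4)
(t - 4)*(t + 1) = t^2 - 3*t - 4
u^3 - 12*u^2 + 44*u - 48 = (u - 6)*(u - 4)*(u - 2)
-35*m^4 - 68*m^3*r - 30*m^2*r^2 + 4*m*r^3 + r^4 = (-5*m + r)*(m + r)^2*(7*m + r)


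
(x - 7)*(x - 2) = x^2 - 9*x + 14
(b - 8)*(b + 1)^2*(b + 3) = b^4 - 3*b^3 - 33*b^2 - 53*b - 24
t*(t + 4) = t^2 + 4*t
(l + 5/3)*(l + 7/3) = l^2 + 4*l + 35/9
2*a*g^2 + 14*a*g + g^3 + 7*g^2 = g*(2*a + g)*(g + 7)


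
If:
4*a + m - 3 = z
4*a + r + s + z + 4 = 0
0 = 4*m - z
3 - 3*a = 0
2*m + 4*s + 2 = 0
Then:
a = 1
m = 1/3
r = -26/3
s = -2/3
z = 4/3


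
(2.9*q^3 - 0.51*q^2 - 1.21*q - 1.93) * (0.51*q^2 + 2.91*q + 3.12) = 1.479*q^5 + 8.1789*q^4 + 6.9468*q^3 - 6.0966*q^2 - 9.3915*q - 6.0216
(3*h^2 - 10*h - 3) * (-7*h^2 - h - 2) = -21*h^4 + 67*h^3 + 25*h^2 + 23*h + 6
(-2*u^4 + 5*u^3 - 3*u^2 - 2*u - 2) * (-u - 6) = 2*u^5 + 7*u^4 - 27*u^3 + 20*u^2 + 14*u + 12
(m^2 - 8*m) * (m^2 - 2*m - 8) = m^4 - 10*m^3 + 8*m^2 + 64*m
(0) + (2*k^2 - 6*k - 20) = 2*k^2 - 6*k - 20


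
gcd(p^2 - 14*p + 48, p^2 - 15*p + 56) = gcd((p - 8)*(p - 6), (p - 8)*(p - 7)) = p - 8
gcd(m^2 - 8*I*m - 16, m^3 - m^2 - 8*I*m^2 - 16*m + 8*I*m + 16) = m^2 - 8*I*m - 16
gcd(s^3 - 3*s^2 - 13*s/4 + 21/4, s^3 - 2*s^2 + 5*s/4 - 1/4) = s - 1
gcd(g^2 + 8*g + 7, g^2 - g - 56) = g + 7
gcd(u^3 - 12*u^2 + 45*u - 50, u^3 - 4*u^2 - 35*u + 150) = u^2 - 10*u + 25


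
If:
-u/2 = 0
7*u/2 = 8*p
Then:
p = 0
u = 0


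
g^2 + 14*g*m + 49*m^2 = (g + 7*m)^2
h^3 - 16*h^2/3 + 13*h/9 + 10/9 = (h - 5)*(h - 2/3)*(h + 1/3)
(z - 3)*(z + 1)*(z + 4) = z^3 + 2*z^2 - 11*z - 12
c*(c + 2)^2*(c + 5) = c^4 + 9*c^3 + 24*c^2 + 20*c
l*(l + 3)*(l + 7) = l^3 + 10*l^2 + 21*l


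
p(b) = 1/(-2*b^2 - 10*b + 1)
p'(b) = (4*b + 10)/(-2*b^2 - 10*b + 1)^2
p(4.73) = -0.01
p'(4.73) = 0.00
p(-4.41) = 0.16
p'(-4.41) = -0.20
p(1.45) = -0.06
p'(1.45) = 0.05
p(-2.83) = 0.08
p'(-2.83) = -0.01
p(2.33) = -0.03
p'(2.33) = 0.02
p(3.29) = -0.02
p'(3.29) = 0.01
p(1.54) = -0.05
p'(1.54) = 0.04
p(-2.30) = 0.07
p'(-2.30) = 0.00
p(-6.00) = -0.09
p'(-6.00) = -0.12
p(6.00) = -0.00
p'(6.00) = 0.00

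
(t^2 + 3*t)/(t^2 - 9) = t/(t - 3)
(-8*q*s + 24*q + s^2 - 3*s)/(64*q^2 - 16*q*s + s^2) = (3 - s)/(8*q - s)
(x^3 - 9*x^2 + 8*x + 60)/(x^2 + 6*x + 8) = (x^2 - 11*x + 30)/(x + 4)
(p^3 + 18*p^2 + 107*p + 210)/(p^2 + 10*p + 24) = (p^2 + 12*p + 35)/(p + 4)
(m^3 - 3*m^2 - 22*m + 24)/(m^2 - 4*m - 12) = (m^2 + 3*m - 4)/(m + 2)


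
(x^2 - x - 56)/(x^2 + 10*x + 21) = (x - 8)/(x + 3)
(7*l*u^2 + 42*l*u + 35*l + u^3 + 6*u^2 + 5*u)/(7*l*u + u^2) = u + 6 + 5/u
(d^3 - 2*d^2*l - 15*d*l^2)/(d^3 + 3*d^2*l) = (d - 5*l)/d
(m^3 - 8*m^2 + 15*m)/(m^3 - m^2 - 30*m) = (-m^2 + 8*m - 15)/(-m^2 + m + 30)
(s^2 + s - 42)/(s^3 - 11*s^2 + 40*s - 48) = (s^2 + s - 42)/(s^3 - 11*s^2 + 40*s - 48)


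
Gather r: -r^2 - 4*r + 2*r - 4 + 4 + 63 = -r^2 - 2*r + 63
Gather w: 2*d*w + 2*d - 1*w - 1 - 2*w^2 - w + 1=2*d - 2*w^2 + w*(2*d - 2)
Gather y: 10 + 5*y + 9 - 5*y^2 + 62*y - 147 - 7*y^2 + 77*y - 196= -12*y^2 + 144*y - 324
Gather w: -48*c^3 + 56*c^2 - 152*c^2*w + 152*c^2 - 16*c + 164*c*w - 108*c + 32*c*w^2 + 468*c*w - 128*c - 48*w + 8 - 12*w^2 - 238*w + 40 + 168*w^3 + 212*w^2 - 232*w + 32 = -48*c^3 + 208*c^2 - 252*c + 168*w^3 + w^2*(32*c + 200) + w*(-152*c^2 + 632*c - 518) + 80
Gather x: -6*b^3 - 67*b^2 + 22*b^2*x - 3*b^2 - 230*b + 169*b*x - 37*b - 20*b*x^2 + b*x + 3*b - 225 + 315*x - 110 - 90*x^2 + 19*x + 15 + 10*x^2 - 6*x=-6*b^3 - 70*b^2 - 264*b + x^2*(-20*b - 80) + x*(22*b^2 + 170*b + 328) - 320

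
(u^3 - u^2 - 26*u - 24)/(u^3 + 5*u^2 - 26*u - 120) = (u^2 - 5*u - 6)/(u^2 + u - 30)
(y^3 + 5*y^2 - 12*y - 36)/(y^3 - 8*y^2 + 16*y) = (y^3 + 5*y^2 - 12*y - 36)/(y*(y^2 - 8*y + 16))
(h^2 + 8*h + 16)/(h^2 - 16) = (h + 4)/(h - 4)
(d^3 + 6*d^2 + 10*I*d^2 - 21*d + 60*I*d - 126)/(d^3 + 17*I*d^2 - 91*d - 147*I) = (d + 6)/(d + 7*I)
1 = 1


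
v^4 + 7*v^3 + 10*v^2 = v^2*(v + 2)*(v + 5)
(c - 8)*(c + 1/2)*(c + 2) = c^3 - 11*c^2/2 - 19*c - 8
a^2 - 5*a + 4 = (a - 4)*(a - 1)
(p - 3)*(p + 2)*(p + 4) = p^3 + 3*p^2 - 10*p - 24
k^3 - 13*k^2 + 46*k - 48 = (k - 8)*(k - 3)*(k - 2)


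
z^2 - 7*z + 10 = (z - 5)*(z - 2)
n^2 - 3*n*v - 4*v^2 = (n - 4*v)*(n + v)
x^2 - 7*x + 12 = (x - 4)*(x - 3)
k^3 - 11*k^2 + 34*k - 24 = (k - 6)*(k - 4)*(k - 1)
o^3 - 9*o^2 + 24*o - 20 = (o - 5)*(o - 2)^2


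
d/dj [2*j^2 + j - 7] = 4*j + 1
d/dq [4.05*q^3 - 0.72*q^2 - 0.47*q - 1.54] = 12.15*q^2 - 1.44*q - 0.47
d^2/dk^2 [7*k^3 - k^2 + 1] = 42*k - 2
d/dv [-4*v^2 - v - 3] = -8*v - 1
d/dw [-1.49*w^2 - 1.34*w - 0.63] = -2.98*w - 1.34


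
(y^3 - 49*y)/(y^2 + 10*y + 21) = y*(y - 7)/(y + 3)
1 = 1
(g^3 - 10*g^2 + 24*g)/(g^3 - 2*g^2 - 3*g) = (-g^2 + 10*g - 24)/(-g^2 + 2*g + 3)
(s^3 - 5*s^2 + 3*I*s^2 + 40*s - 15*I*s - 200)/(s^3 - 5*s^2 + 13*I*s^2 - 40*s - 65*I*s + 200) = (s - 5*I)/(s + 5*I)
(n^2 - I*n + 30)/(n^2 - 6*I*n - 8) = (-n^2 + I*n - 30)/(-n^2 + 6*I*n + 8)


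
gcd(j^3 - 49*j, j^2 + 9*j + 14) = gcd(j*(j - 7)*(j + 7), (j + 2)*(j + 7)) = j + 7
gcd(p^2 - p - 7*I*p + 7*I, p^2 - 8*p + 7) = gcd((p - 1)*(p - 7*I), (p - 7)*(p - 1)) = p - 1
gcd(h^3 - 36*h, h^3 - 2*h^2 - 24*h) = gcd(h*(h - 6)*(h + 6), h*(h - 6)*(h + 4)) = h^2 - 6*h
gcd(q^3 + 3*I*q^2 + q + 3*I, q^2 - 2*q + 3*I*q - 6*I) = q + 3*I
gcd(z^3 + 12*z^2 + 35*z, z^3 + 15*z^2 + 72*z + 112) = z + 7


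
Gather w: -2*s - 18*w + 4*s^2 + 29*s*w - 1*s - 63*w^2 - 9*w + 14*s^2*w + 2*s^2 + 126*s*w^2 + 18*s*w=6*s^2 - 3*s + w^2*(126*s - 63) + w*(14*s^2 + 47*s - 27)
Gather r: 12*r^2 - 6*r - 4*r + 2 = 12*r^2 - 10*r + 2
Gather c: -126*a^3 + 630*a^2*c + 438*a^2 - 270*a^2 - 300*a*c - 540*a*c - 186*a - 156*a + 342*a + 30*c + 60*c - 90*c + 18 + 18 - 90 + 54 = -126*a^3 + 168*a^2 + c*(630*a^2 - 840*a)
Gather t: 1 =1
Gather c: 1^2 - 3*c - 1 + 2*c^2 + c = 2*c^2 - 2*c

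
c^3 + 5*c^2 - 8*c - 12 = (c - 2)*(c + 1)*(c + 6)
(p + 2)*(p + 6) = p^2 + 8*p + 12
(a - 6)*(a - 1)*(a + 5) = a^3 - 2*a^2 - 29*a + 30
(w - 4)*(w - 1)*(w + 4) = w^3 - w^2 - 16*w + 16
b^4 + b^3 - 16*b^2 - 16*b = b*(b - 4)*(b + 1)*(b + 4)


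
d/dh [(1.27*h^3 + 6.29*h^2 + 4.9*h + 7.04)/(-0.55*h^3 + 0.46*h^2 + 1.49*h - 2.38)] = (4.0437*h^4 + 9.1746*h^3 + 9.6663*h^2 - 36.4172*h - 22.1516)/(0.3025*h^6 - 0.506*h^5 - 1.4274*h^4 + 3.9888*h^3 + 0.0305*h^2 - 7.0924*h + 5.6644)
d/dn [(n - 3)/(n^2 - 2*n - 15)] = (n^2 - 2*n - 2*(n - 3)*(n - 1) - 15)/(-n^2 + 2*n + 15)^2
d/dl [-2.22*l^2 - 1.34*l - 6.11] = -4.44*l - 1.34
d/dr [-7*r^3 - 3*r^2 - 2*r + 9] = -21*r^2 - 6*r - 2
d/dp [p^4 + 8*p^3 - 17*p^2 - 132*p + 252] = 4*p^3 + 24*p^2 - 34*p - 132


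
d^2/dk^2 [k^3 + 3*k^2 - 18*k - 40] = 6*k + 6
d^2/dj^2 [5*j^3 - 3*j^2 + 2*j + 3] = 30*j - 6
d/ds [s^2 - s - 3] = 2*s - 1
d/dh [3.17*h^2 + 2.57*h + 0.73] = 6.34*h + 2.57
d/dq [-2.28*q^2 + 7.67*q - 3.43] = 7.67 - 4.56*q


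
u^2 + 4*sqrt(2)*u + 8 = (u + 2*sqrt(2))^2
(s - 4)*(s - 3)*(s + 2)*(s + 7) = s^4 + 2*s^3 - 37*s^2 + 10*s + 168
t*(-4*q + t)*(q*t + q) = -4*q^2*t^2 - 4*q^2*t + q*t^3 + q*t^2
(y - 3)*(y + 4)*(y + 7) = y^3 + 8*y^2 - 5*y - 84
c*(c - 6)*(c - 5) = c^3 - 11*c^2 + 30*c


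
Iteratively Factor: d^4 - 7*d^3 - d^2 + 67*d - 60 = (d - 5)*(d^3 - 2*d^2 - 11*d + 12) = (d - 5)*(d - 1)*(d^2 - d - 12) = (d - 5)*(d - 1)*(d + 3)*(d - 4)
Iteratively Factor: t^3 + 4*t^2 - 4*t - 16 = (t + 4)*(t^2 - 4) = (t - 2)*(t + 4)*(t + 2)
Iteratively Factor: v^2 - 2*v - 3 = (v - 3)*(v + 1)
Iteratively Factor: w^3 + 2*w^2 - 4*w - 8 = (w - 2)*(w^2 + 4*w + 4) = (w - 2)*(w + 2)*(w + 2)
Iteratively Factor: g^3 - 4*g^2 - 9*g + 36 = (g - 4)*(g^2 - 9) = (g - 4)*(g - 3)*(g + 3)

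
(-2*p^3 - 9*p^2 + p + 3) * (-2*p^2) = 4*p^5 + 18*p^4 - 2*p^3 - 6*p^2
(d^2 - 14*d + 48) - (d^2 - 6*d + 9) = 39 - 8*d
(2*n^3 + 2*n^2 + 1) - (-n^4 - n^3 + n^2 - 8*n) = n^4 + 3*n^3 + n^2 + 8*n + 1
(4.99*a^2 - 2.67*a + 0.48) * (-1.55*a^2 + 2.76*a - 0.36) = -7.7345*a^4 + 17.9109*a^3 - 9.9096*a^2 + 2.286*a - 0.1728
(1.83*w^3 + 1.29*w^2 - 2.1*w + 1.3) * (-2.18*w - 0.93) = -3.9894*w^4 - 4.5141*w^3 + 3.3783*w^2 - 0.881*w - 1.209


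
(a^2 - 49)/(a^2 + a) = (a^2 - 49)/(a*(a + 1))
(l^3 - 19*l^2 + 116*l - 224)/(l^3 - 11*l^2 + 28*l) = (l - 8)/l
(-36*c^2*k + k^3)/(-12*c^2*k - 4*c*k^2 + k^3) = (6*c + k)/(2*c + k)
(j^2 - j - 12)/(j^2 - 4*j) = (j + 3)/j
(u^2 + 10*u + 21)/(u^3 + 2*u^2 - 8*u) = (u^2 + 10*u + 21)/(u*(u^2 + 2*u - 8))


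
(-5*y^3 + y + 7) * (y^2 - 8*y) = -5*y^5 + 40*y^4 + y^3 - y^2 - 56*y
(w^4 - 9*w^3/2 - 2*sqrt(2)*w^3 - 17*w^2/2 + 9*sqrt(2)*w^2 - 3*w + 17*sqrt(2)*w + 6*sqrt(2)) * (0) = 0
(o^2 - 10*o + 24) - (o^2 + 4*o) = 24 - 14*o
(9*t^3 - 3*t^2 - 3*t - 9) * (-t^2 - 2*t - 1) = -9*t^5 - 15*t^4 + 18*t^2 + 21*t + 9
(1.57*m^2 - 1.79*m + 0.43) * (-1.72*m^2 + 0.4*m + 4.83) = -2.7004*m^4 + 3.7068*m^3 + 6.1275*m^2 - 8.4737*m + 2.0769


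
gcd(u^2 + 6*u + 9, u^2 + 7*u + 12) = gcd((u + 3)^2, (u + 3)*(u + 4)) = u + 3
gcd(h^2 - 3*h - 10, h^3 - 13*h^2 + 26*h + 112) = h + 2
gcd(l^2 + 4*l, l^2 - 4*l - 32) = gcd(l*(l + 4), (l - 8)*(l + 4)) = l + 4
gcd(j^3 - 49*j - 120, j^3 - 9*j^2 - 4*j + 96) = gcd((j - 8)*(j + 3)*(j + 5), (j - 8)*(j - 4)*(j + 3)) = j^2 - 5*j - 24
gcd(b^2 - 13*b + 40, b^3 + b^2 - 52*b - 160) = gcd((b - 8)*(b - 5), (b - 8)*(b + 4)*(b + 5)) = b - 8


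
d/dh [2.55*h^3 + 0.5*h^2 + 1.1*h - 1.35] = 7.65*h^2 + 1.0*h + 1.1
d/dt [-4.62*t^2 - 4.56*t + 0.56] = -9.24*t - 4.56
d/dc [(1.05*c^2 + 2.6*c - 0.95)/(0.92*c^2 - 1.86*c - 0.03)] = (-4.345*c^2 + 1.685*c - 1.845)/(0.8464*c^4 - 3.4224*c^3 + 3.4044*c^2 + 0.1116*c + 0.0009)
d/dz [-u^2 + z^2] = 2*z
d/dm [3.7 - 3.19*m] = -3.19000000000000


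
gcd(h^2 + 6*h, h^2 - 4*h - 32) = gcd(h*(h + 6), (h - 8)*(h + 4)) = 1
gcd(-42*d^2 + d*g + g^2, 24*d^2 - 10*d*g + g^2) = 6*d - g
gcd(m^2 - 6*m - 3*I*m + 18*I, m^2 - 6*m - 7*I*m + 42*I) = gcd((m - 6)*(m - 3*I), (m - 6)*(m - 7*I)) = m - 6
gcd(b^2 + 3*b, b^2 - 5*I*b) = b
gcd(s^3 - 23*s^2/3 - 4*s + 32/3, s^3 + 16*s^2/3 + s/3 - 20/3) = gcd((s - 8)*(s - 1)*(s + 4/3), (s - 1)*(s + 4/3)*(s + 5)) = s^2 + s/3 - 4/3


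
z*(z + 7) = z^2 + 7*z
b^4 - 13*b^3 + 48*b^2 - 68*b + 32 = (b - 8)*(b - 2)^2*(b - 1)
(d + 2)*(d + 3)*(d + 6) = d^3 + 11*d^2 + 36*d + 36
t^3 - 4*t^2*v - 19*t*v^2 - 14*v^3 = (t - 7*v)*(t + v)*(t + 2*v)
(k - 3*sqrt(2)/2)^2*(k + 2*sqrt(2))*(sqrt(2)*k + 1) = sqrt(2)*k^4 - k^3 - 17*sqrt(2)*k^2/2 + 21*k/2 + 9*sqrt(2)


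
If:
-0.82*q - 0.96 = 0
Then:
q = -1.17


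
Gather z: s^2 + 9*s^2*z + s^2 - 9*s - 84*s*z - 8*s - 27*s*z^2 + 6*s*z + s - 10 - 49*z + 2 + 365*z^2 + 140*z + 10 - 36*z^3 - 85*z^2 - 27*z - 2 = 2*s^2 - 16*s - 36*z^3 + z^2*(280 - 27*s) + z*(9*s^2 - 78*s + 64)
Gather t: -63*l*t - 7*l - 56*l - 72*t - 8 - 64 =-63*l + t*(-63*l - 72) - 72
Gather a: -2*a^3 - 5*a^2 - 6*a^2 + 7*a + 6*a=-2*a^3 - 11*a^2 + 13*a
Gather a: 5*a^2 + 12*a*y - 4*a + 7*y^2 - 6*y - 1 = 5*a^2 + a*(12*y - 4) + 7*y^2 - 6*y - 1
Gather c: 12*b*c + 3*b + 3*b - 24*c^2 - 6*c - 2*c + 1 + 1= 6*b - 24*c^2 + c*(12*b - 8) + 2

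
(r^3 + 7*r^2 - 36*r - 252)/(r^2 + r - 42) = r + 6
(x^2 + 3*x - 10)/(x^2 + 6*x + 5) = (x - 2)/(x + 1)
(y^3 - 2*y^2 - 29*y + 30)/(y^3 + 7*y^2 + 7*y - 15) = (y - 6)/(y + 3)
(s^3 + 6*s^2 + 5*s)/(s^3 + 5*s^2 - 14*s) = (s^2 + 6*s + 5)/(s^2 + 5*s - 14)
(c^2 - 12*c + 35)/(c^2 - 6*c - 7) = (c - 5)/(c + 1)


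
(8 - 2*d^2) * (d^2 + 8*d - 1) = -2*d^4 - 16*d^3 + 10*d^2 + 64*d - 8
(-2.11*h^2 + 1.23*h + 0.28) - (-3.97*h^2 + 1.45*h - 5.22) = 1.86*h^2 - 0.22*h + 5.5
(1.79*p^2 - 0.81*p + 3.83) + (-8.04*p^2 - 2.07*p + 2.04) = -6.25*p^2 - 2.88*p + 5.87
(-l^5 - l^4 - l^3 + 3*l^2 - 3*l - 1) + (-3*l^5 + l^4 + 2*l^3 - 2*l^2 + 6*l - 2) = -4*l^5 + l^3 + l^2 + 3*l - 3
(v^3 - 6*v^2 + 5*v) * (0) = 0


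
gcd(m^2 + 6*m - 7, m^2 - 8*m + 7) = m - 1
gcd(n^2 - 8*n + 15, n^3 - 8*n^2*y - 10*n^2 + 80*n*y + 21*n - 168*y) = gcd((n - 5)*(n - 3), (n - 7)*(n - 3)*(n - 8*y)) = n - 3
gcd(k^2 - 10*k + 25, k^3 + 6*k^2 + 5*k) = 1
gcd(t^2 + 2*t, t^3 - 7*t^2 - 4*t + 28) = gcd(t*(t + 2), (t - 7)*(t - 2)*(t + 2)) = t + 2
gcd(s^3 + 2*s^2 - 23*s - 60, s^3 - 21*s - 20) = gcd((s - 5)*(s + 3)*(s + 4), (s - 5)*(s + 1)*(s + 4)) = s^2 - s - 20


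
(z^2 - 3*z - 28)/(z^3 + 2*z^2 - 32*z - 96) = (z - 7)/(z^2 - 2*z - 24)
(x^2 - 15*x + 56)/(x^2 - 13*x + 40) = (x - 7)/(x - 5)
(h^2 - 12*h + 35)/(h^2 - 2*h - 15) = (h - 7)/(h + 3)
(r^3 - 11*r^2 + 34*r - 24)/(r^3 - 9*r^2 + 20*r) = (r^2 - 7*r + 6)/(r*(r - 5))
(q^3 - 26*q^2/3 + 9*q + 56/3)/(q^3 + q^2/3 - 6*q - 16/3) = (q - 7)/(q + 2)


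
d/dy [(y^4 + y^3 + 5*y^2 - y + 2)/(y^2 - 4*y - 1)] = (2*y^5 - 11*y^4 - 12*y^3 - 22*y^2 - 14*y + 9)/(y^4 - 8*y^3 + 14*y^2 + 8*y + 1)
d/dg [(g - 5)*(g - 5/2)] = 2*g - 15/2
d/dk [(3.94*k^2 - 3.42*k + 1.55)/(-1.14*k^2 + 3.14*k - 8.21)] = (8.4728*k^2 - 61.1608*k + 23.2112)/(1.2996*k^4 - 7.1592*k^3 + 28.5784*k^2 - 51.5588*k + 67.4041)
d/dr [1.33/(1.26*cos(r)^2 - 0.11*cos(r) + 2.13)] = (3.3516*cos(r) - 0.1463)*sin(r)/(1.26*cos(r)^2 - 0.11*cos(r) + 2.13)^2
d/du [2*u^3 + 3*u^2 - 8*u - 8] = 6*u^2 + 6*u - 8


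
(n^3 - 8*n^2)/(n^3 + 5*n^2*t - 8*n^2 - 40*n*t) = n/(n + 5*t)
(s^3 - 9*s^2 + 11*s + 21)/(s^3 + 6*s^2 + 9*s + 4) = (s^2 - 10*s + 21)/(s^2 + 5*s + 4)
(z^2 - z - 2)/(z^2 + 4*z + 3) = (z - 2)/(z + 3)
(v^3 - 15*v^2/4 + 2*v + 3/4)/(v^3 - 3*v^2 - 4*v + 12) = (4*v^2 - 3*v - 1)/(4*(v^2 - 4))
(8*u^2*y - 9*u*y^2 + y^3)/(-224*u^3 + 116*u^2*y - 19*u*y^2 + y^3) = y*(-u + y)/(28*u^2 - 11*u*y + y^2)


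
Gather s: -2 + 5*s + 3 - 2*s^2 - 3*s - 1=-2*s^2 + 2*s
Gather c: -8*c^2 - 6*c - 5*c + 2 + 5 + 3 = -8*c^2 - 11*c + 10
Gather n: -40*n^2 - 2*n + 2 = -40*n^2 - 2*n + 2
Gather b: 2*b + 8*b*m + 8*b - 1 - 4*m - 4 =b*(8*m + 10) - 4*m - 5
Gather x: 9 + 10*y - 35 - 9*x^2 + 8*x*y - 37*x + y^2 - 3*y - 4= -9*x^2 + x*(8*y - 37) + y^2 + 7*y - 30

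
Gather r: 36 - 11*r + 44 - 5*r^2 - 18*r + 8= -5*r^2 - 29*r + 88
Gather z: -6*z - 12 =-6*z - 12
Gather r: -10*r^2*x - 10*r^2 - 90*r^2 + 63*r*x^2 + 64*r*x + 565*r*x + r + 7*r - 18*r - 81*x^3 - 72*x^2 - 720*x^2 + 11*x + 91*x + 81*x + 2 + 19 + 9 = r^2*(-10*x - 100) + r*(63*x^2 + 629*x - 10) - 81*x^3 - 792*x^2 + 183*x + 30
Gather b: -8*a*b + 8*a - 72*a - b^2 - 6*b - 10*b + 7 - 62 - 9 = -64*a - b^2 + b*(-8*a - 16) - 64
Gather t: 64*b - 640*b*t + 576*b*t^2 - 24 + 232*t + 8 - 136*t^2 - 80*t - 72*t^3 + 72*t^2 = 64*b - 72*t^3 + t^2*(576*b - 64) + t*(152 - 640*b) - 16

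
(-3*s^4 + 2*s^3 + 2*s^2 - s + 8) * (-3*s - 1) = 9*s^5 - 3*s^4 - 8*s^3 + s^2 - 23*s - 8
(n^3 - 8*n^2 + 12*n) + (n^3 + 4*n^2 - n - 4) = 2*n^3 - 4*n^2 + 11*n - 4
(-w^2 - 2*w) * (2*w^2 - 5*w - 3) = -2*w^4 + w^3 + 13*w^2 + 6*w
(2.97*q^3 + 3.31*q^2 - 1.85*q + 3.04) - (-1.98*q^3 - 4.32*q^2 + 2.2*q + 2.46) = 4.95*q^3 + 7.63*q^2 - 4.05*q + 0.58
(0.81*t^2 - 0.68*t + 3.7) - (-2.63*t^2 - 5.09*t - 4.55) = 3.44*t^2 + 4.41*t + 8.25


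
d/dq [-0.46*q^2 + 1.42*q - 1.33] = 1.42 - 0.92*q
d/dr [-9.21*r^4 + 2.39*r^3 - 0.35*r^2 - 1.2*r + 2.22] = -36.84*r^3 + 7.17*r^2 - 0.7*r - 1.2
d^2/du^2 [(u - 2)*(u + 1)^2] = 6*u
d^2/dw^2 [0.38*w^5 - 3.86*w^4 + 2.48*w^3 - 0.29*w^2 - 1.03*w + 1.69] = 7.6*w^3 - 46.32*w^2 + 14.88*w - 0.58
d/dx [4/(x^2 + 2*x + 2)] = 8*(-x - 1)/(x^2 + 2*x + 2)^2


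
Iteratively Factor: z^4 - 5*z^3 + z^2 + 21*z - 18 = (z - 3)*(z^3 - 2*z^2 - 5*z + 6) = (z - 3)*(z - 1)*(z^2 - z - 6) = (z - 3)^2*(z - 1)*(z + 2)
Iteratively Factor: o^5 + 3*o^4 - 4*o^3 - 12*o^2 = (o - 2)*(o^4 + 5*o^3 + 6*o^2) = (o - 2)*(o + 2)*(o^3 + 3*o^2) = o*(o - 2)*(o + 2)*(o^2 + 3*o) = o^2*(o - 2)*(o + 2)*(o + 3)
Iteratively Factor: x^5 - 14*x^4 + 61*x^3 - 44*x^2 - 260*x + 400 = (x + 2)*(x^4 - 16*x^3 + 93*x^2 - 230*x + 200) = (x - 5)*(x + 2)*(x^3 - 11*x^2 + 38*x - 40) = (x - 5)*(x - 4)*(x + 2)*(x^2 - 7*x + 10) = (x - 5)*(x - 4)*(x - 2)*(x + 2)*(x - 5)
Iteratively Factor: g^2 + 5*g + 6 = (g + 3)*(g + 2)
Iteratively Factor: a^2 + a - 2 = (a + 2)*(a - 1)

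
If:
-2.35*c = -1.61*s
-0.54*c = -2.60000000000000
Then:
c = 4.81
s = 7.03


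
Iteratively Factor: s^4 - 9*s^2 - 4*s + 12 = (s + 2)*(s^3 - 2*s^2 - 5*s + 6) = (s - 3)*(s + 2)*(s^2 + s - 2) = (s - 3)*(s + 2)^2*(s - 1)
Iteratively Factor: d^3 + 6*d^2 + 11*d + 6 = (d + 1)*(d^2 + 5*d + 6) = (d + 1)*(d + 3)*(d + 2)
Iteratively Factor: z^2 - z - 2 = (z + 1)*(z - 2)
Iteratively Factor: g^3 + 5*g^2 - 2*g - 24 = (g + 4)*(g^2 + g - 6) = (g - 2)*(g + 4)*(g + 3)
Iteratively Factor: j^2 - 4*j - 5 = (j - 5)*(j + 1)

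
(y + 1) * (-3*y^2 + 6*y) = -3*y^3 + 3*y^2 + 6*y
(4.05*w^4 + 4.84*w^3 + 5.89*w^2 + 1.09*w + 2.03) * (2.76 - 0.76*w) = -3.078*w^5 + 7.4996*w^4 + 8.882*w^3 + 15.428*w^2 + 1.4656*w + 5.6028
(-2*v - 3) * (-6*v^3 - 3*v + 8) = 12*v^4 + 18*v^3 + 6*v^2 - 7*v - 24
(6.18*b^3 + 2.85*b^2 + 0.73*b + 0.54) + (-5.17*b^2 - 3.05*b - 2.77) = 6.18*b^3 - 2.32*b^2 - 2.32*b - 2.23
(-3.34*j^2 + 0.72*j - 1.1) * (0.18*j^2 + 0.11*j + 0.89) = -0.6012*j^4 - 0.2378*j^3 - 3.0914*j^2 + 0.5198*j - 0.979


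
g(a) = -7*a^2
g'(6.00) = -84.00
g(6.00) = -252.00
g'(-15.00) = 210.00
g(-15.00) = -1575.00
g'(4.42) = -61.88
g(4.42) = -136.75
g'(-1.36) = 19.04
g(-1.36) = -12.95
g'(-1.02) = 14.28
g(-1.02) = -7.28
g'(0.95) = -13.30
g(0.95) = -6.32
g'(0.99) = -13.86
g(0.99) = -6.86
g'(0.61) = -8.54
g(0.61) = -2.60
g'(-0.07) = 0.98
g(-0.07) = -0.03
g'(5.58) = -78.12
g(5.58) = -217.95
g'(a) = -14*a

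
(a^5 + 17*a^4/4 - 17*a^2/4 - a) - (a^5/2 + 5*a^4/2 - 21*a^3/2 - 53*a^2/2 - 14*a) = a^5/2 + 7*a^4/4 + 21*a^3/2 + 89*a^2/4 + 13*a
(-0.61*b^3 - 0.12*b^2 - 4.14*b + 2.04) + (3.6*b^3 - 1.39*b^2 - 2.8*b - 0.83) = 2.99*b^3 - 1.51*b^2 - 6.94*b + 1.21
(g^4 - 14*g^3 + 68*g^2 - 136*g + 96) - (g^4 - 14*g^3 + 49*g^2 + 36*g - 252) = 19*g^2 - 172*g + 348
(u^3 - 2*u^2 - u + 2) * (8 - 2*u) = -2*u^4 + 12*u^3 - 14*u^2 - 12*u + 16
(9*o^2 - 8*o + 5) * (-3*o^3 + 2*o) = -27*o^5 + 24*o^4 + 3*o^3 - 16*o^2 + 10*o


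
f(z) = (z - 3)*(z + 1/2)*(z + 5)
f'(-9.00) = 184.00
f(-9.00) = -408.00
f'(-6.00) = 64.00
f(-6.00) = -49.50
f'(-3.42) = 3.99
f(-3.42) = 29.62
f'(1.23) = -3.31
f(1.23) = -19.08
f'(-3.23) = 1.15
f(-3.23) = 30.10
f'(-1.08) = -15.90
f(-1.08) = 9.28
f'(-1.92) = -12.54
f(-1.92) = 21.52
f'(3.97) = 53.13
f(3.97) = 38.89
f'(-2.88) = -3.52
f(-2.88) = 29.67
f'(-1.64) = -14.13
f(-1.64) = 17.77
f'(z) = (z - 3)*(z + 1/2) + (z - 3)*(z + 5) + (z + 1/2)*(z + 5)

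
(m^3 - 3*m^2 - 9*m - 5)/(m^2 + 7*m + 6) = (m^2 - 4*m - 5)/(m + 6)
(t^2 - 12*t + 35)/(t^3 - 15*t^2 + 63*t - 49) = (t - 5)/(t^2 - 8*t + 7)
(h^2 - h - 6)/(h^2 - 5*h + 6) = (h + 2)/(h - 2)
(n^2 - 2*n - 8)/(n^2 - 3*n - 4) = (n + 2)/(n + 1)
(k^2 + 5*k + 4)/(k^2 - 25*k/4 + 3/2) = 4*(k^2 + 5*k + 4)/(4*k^2 - 25*k + 6)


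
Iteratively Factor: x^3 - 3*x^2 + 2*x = (x - 1)*(x^2 - 2*x) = x*(x - 1)*(x - 2)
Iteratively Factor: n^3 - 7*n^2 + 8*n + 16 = (n - 4)*(n^2 - 3*n - 4) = (n - 4)^2*(n + 1)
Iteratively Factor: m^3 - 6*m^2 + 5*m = (m - 5)*(m^2 - m) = (m - 5)*(m - 1)*(m)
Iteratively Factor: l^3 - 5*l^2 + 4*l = (l - 1)*(l^2 - 4*l) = l*(l - 1)*(l - 4)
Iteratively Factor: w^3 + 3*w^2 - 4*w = (w - 1)*(w^2 + 4*w) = w*(w - 1)*(w + 4)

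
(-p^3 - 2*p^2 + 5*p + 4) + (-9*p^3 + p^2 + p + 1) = -10*p^3 - p^2 + 6*p + 5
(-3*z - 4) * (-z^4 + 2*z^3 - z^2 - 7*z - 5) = 3*z^5 - 2*z^4 - 5*z^3 + 25*z^2 + 43*z + 20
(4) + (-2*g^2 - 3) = 1 - 2*g^2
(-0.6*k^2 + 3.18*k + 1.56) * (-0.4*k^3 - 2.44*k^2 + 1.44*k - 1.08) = 0.24*k^5 + 0.192*k^4 - 9.2472*k^3 + 1.4208*k^2 - 1.188*k - 1.6848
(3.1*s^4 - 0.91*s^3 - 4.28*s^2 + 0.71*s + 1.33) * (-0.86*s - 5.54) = -2.666*s^5 - 16.3914*s^4 + 8.7222*s^3 + 23.1006*s^2 - 5.0772*s - 7.3682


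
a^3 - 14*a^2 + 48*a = a*(a - 8)*(a - 6)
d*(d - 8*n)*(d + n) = d^3 - 7*d^2*n - 8*d*n^2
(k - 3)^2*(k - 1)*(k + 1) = k^4 - 6*k^3 + 8*k^2 + 6*k - 9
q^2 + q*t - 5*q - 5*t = (q - 5)*(q + t)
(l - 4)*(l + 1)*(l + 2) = l^3 - l^2 - 10*l - 8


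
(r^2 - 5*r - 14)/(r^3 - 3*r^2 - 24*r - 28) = 1/(r + 2)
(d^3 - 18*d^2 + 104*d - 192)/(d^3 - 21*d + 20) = (d^2 - 14*d + 48)/(d^2 + 4*d - 5)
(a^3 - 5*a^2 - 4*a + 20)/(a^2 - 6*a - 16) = (a^2 - 7*a + 10)/(a - 8)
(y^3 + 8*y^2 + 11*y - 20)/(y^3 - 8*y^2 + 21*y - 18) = (y^3 + 8*y^2 + 11*y - 20)/(y^3 - 8*y^2 + 21*y - 18)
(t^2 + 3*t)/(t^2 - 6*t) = (t + 3)/(t - 6)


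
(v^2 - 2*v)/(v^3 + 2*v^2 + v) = (v - 2)/(v^2 + 2*v + 1)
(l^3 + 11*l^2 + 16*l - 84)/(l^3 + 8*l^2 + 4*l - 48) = (l + 7)/(l + 4)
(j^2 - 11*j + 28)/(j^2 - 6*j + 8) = (j - 7)/(j - 2)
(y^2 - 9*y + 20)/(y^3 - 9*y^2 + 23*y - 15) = (y - 4)/(y^2 - 4*y + 3)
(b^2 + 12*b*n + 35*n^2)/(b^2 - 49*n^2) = (b + 5*n)/(b - 7*n)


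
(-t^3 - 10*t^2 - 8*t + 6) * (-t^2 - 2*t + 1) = t^5 + 12*t^4 + 27*t^3 - 20*t + 6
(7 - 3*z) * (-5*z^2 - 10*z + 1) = 15*z^3 - 5*z^2 - 73*z + 7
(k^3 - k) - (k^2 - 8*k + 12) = k^3 - k^2 + 7*k - 12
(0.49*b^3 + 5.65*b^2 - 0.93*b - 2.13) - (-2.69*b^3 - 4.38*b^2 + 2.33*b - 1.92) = 3.18*b^3 + 10.03*b^2 - 3.26*b - 0.21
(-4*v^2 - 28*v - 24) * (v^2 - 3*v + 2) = -4*v^4 - 16*v^3 + 52*v^2 + 16*v - 48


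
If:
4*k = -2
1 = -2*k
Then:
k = -1/2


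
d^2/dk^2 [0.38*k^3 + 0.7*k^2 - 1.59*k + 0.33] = 2.28*k + 1.4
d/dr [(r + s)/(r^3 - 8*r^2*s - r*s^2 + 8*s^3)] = (-2*r + 9*s)/(r^4 - 18*r^3*s + 97*r^2*s^2 - 144*r*s^3 + 64*s^4)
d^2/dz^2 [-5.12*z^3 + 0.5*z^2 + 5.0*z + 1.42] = 1.0 - 30.72*z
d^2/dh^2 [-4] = 0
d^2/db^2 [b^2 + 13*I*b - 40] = 2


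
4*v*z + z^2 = z*(4*v + z)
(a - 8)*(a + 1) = a^2 - 7*a - 8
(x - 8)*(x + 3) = x^2 - 5*x - 24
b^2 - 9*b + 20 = (b - 5)*(b - 4)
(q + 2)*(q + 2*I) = q^2 + 2*q + 2*I*q + 4*I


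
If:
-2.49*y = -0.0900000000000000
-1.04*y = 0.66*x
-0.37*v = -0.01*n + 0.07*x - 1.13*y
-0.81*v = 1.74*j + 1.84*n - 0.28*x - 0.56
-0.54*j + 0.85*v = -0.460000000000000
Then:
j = 1.01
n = -0.71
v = 0.10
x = -0.06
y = 0.04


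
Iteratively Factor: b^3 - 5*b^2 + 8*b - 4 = (b - 1)*(b^2 - 4*b + 4) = (b - 2)*(b - 1)*(b - 2)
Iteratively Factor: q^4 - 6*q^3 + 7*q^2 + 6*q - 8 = (q - 4)*(q^3 - 2*q^2 - q + 2) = (q - 4)*(q - 1)*(q^2 - q - 2) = (q - 4)*(q - 1)*(q + 1)*(q - 2)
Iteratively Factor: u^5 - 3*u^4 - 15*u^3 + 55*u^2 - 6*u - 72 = (u + 1)*(u^4 - 4*u^3 - 11*u^2 + 66*u - 72) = (u - 2)*(u + 1)*(u^3 - 2*u^2 - 15*u + 36) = (u - 2)*(u + 1)*(u + 4)*(u^2 - 6*u + 9) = (u - 3)*(u - 2)*(u + 1)*(u + 4)*(u - 3)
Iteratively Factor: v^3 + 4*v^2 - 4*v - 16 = (v - 2)*(v^2 + 6*v + 8) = (v - 2)*(v + 2)*(v + 4)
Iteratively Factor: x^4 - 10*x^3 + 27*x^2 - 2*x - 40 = (x + 1)*(x^3 - 11*x^2 + 38*x - 40) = (x - 4)*(x + 1)*(x^2 - 7*x + 10) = (x - 5)*(x - 4)*(x + 1)*(x - 2)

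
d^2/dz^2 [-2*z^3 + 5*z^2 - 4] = 10 - 12*z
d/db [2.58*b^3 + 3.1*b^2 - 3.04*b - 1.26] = 7.74*b^2 + 6.2*b - 3.04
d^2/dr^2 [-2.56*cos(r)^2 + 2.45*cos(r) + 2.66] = -2.45*cos(r) + 5.12*cos(2*r)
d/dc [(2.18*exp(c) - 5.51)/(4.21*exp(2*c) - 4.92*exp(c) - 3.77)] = (-9.1778*exp(2*c) + 46.3942*exp(c) - 35.3278)*exp(c)/(17.7241*exp(4*c) - 41.4264*exp(3*c) - 7.537*exp(2*c) + 37.0968*exp(c) + 14.2129)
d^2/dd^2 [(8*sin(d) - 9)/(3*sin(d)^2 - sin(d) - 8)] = (72*sin(d)^5 - 300*sin(d)^4 + 1089*sin(d)^3 - 451*sin(d)^2 - 730*sin(d) + 578)/(-3*sin(d)^2 + sin(d) + 8)^3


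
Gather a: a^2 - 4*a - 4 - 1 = a^2 - 4*a - 5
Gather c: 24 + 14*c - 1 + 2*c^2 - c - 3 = 2*c^2 + 13*c + 20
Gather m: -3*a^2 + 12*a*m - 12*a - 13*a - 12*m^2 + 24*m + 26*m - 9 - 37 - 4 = -3*a^2 - 25*a - 12*m^2 + m*(12*a + 50) - 50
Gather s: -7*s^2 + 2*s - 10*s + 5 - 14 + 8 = -7*s^2 - 8*s - 1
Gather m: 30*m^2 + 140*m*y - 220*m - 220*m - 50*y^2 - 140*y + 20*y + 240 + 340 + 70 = 30*m^2 + m*(140*y - 440) - 50*y^2 - 120*y + 650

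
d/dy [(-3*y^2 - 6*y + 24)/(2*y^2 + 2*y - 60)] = 3*(y^2 + 44*y + 52)/(2*(y^4 + 2*y^3 - 59*y^2 - 60*y + 900))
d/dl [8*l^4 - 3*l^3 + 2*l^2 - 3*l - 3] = 32*l^3 - 9*l^2 + 4*l - 3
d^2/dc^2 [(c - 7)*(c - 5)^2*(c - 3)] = 12*c^2 - 120*c + 292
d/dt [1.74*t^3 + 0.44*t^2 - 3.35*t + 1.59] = 5.22*t^2 + 0.88*t - 3.35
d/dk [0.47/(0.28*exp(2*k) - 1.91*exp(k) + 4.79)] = (0.8977 - 0.2632*exp(k))*exp(k)/(0.28*exp(2*k) - 1.91*exp(k) + 4.79)^2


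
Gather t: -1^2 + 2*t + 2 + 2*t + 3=4*t + 4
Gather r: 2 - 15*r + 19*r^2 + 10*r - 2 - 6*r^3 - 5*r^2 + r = -6*r^3 + 14*r^2 - 4*r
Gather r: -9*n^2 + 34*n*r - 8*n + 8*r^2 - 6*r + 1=-9*n^2 - 8*n + 8*r^2 + r*(34*n - 6) + 1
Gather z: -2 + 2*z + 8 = 2*z + 6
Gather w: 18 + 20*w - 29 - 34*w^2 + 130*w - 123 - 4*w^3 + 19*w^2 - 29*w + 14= -4*w^3 - 15*w^2 + 121*w - 120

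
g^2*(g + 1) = g^3 + g^2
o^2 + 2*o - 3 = (o - 1)*(o + 3)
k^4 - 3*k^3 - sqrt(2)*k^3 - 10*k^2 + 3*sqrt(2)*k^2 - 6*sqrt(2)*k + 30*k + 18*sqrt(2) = (k - 3)*(k - 3*sqrt(2))*(k + sqrt(2))^2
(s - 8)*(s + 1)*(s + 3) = s^3 - 4*s^2 - 29*s - 24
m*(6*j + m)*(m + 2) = 6*j*m^2 + 12*j*m + m^3 + 2*m^2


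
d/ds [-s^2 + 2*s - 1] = 2 - 2*s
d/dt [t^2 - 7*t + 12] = 2*t - 7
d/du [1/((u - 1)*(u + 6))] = (-2*u - 5)/(u^4 + 10*u^3 + 13*u^2 - 60*u + 36)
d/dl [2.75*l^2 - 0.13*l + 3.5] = 5.5*l - 0.13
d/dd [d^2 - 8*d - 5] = 2*d - 8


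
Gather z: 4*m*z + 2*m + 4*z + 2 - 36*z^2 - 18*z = 2*m - 36*z^2 + z*(4*m - 14) + 2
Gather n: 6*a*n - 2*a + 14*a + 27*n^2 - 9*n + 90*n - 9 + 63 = 12*a + 27*n^2 + n*(6*a + 81) + 54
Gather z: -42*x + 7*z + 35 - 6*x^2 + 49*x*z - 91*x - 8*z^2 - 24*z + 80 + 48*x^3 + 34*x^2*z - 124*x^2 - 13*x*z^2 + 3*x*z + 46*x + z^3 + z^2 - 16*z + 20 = 48*x^3 - 130*x^2 - 87*x + z^3 + z^2*(-13*x - 7) + z*(34*x^2 + 52*x - 33) + 135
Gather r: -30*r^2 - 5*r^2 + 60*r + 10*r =-35*r^2 + 70*r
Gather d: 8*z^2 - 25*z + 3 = 8*z^2 - 25*z + 3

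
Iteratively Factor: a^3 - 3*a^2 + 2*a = (a - 2)*(a^2 - a) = (a - 2)*(a - 1)*(a)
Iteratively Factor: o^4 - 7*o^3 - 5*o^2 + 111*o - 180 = (o - 3)*(o^3 - 4*o^2 - 17*o + 60) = (o - 3)^2*(o^2 - o - 20) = (o - 5)*(o - 3)^2*(o + 4)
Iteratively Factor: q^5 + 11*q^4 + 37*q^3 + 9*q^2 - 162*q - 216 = (q - 2)*(q^4 + 13*q^3 + 63*q^2 + 135*q + 108) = (q - 2)*(q + 4)*(q^3 + 9*q^2 + 27*q + 27) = (q - 2)*(q + 3)*(q + 4)*(q^2 + 6*q + 9) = (q - 2)*(q + 3)^2*(q + 4)*(q + 3)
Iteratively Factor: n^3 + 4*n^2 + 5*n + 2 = (n + 1)*(n^2 + 3*n + 2) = (n + 1)^2*(n + 2)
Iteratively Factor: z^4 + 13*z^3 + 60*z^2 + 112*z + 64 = (z + 1)*(z^3 + 12*z^2 + 48*z + 64) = (z + 1)*(z + 4)*(z^2 + 8*z + 16) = (z + 1)*(z + 4)^2*(z + 4)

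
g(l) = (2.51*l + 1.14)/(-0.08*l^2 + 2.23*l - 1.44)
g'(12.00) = 0.13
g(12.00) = 2.27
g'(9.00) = 0.08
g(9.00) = 1.95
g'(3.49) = -0.11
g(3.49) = 1.84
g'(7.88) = 0.06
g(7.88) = 1.87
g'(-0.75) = -0.62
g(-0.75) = 0.24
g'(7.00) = 0.05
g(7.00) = 1.83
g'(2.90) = -0.21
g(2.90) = 1.93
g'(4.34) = -0.03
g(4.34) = 1.79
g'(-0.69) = -0.68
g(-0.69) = 0.20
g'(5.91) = 0.02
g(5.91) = 1.79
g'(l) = (0.16*l - 2.23)*(2.51*l + 1.14)/(-0.08*l^2 + 2.23*l - 1.44)^2 + 2.51/(-0.08*l^2 + 2.23*l - 1.44) = (0.2008*l^2 + 0.1824*l - 6.1566)/(0.0064*l^4 - 0.3568*l^3 + 5.2033*l^2 - 6.4224*l + 2.0736)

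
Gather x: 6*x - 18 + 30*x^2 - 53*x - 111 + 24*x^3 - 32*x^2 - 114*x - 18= 24*x^3 - 2*x^2 - 161*x - 147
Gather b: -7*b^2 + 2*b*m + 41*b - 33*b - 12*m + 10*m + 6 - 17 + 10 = -7*b^2 + b*(2*m + 8) - 2*m - 1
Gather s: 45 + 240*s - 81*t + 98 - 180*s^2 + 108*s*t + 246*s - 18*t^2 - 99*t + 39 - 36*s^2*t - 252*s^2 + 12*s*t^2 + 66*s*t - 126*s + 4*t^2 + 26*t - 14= s^2*(-36*t - 432) + s*(12*t^2 + 174*t + 360) - 14*t^2 - 154*t + 168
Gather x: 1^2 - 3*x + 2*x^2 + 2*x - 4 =2*x^2 - x - 3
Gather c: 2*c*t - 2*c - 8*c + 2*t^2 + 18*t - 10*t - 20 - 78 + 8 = c*(2*t - 10) + 2*t^2 + 8*t - 90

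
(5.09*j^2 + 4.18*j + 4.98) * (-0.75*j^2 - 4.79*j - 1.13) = -3.8175*j^4 - 27.5161*j^3 - 29.5089*j^2 - 28.5776*j - 5.6274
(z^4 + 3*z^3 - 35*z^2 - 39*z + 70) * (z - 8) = z^5 - 5*z^4 - 59*z^3 + 241*z^2 + 382*z - 560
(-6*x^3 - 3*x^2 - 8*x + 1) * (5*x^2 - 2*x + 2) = -30*x^5 - 3*x^4 - 46*x^3 + 15*x^2 - 18*x + 2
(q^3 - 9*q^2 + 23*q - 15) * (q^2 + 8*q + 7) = q^5 - q^4 - 42*q^3 + 106*q^2 + 41*q - 105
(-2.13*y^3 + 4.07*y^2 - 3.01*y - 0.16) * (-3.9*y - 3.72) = 8.307*y^4 - 7.9494*y^3 - 3.4014*y^2 + 11.8212*y + 0.5952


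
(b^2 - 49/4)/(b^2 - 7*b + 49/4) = (2*b + 7)/(2*b - 7)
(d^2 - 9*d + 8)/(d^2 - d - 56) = (d - 1)/(d + 7)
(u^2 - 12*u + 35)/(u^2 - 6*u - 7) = (u - 5)/(u + 1)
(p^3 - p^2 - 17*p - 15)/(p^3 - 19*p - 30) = (p + 1)/(p + 2)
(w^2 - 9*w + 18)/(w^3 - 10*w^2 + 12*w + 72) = (w - 3)/(w^2 - 4*w - 12)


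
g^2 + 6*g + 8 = (g + 2)*(g + 4)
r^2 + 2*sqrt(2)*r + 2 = (r + sqrt(2))^2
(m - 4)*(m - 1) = m^2 - 5*m + 4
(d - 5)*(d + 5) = d^2 - 25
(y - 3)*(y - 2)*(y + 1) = y^3 - 4*y^2 + y + 6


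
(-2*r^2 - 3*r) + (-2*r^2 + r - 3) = -4*r^2 - 2*r - 3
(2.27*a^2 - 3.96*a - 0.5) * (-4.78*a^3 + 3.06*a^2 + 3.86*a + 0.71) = -10.8506*a^5 + 25.875*a^4 - 0.965399999999999*a^3 - 15.2039*a^2 - 4.7416*a - 0.355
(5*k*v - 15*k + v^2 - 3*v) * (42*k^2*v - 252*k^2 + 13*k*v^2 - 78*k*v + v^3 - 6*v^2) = 210*k^3*v^2 - 1890*k^3*v + 3780*k^3 + 107*k^2*v^3 - 963*k^2*v^2 + 1926*k^2*v + 18*k*v^4 - 162*k*v^3 + 324*k*v^2 + v^5 - 9*v^4 + 18*v^3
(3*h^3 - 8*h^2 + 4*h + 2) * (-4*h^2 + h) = -12*h^5 + 35*h^4 - 24*h^3 - 4*h^2 + 2*h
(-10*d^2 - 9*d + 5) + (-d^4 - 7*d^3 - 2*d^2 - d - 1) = -d^4 - 7*d^3 - 12*d^2 - 10*d + 4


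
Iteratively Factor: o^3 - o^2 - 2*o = (o + 1)*(o^2 - 2*o) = o*(o + 1)*(o - 2)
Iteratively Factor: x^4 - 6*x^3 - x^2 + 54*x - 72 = (x + 3)*(x^3 - 9*x^2 + 26*x - 24) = (x - 3)*(x + 3)*(x^2 - 6*x + 8) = (x - 4)*(x - 3)*(x + 3)*(x - 2)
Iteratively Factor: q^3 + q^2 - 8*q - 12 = (q + 2)*(q^2 - q - 6) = (q - 3)*(q + 2)*(q + 2)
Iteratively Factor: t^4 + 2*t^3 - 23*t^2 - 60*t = (t)*(t^3 + 2*t^2 - 23*t - 60) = t*(t + 3)*(t^2 - t - 20) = t*(t - 5)*(t + 3)*(t + 4)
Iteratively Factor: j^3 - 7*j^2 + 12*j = (j)*(j^2 - 7*j + 12) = j*(j - 4)*(j - 3)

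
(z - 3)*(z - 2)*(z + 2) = z^3 - 3*z^2 - 4*z + 12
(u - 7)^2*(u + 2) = u^3 - 12*u^2 + 21*u + 98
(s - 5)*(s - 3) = s^2 - 8*s + 15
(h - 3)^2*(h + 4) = h^3 - 2*h^2 - 15*h + 36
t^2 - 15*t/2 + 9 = (t - 6)*(t - 3/2)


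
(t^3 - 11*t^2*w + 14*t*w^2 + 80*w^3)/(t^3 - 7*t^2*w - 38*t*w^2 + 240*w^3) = (t + 2*w)/(t + 6*w)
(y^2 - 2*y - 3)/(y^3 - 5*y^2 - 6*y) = (y - 3)/(y*(y - 6))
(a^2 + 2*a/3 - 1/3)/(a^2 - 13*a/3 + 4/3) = (a + 1)/(a - 4)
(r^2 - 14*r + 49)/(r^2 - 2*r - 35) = (r - 7)/(r + 5)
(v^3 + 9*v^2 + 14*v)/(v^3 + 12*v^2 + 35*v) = (v + 2)/(v + 5)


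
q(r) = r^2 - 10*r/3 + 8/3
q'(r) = 2*r - 10/3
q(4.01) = 5.38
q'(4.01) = 4.69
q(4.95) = 10.67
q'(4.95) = 6.57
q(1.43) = -0.06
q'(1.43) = -0.47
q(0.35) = 1.62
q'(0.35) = -2.63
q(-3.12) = 22.80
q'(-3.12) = -9.57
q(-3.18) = 23.38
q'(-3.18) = -9.69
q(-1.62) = 10.69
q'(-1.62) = -6.57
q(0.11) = 2.31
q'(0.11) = -3.11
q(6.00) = 18.67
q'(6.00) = 8.67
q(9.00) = 53.67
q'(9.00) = 14.67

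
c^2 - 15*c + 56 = (c - 8)*(c - 7)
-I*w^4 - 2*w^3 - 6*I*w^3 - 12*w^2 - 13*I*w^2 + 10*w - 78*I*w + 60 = (w + 6)*(w - 5*I)*(w + 2*I)*(-I*w + 1)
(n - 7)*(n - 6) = n^2 - 13*n + 42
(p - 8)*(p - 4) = p^2 - 12*p + 32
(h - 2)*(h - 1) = h^2 - 3*h + 2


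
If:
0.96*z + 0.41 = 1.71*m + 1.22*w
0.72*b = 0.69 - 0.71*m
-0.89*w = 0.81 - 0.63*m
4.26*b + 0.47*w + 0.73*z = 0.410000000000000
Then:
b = -0.12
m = 1.09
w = -0.14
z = 1.35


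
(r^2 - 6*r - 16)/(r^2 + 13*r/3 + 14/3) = 3*(r - 8)/(3*r + 7)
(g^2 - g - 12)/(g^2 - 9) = (g - 4)/(g - 3)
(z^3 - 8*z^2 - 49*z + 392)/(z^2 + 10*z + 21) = (z^2 - 15*z + 56)/(z + 3)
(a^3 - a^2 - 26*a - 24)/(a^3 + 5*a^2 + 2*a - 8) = (a^2 - 5*a - 6)/(a^2 + a - 2)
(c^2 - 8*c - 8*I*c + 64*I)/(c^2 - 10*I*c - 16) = (c - 8)/(c - 2*I)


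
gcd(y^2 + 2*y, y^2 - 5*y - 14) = y + 2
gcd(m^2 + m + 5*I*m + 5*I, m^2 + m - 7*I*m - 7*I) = m + 1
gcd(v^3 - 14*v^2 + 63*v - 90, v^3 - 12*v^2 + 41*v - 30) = v^2 - 11*v + 30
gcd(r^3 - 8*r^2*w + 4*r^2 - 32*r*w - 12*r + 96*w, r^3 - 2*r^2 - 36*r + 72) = r^2 + 4*r - 12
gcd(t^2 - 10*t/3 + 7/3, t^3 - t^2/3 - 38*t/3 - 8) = 1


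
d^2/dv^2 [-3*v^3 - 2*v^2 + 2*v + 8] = -18*v - 4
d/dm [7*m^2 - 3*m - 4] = 14*m - 3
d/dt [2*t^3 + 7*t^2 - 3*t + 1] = 6*t^2 + 14*t - 3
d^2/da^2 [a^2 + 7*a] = 2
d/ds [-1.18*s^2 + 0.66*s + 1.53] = 0.66 - 2.36*s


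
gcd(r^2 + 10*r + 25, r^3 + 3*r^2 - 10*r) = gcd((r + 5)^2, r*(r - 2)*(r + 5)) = r + 5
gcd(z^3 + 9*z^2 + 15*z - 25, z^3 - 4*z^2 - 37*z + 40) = z^2 + 4*z - 5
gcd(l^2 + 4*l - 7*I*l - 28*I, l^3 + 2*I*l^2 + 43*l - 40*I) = 1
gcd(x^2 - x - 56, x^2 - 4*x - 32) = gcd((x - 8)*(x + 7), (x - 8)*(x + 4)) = x - 8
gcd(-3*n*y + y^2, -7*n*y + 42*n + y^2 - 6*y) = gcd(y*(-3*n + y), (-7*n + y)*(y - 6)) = 1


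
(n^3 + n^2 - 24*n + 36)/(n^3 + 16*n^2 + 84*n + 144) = (n^2 - 5*n + 6)/(n^2 + 10*n + 24)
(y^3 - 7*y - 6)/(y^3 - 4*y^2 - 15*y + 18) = (y^3 - 7*y - 6)/(y^3 - 4*y^2 - 15*y + 18)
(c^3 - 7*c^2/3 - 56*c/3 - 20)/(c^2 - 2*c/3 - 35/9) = 3*(c^2 - 4*c - 12)/(3*c - 7)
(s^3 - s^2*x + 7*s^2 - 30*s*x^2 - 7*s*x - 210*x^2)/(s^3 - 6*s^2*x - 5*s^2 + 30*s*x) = (s^2 + 5*s*x + 7*s + 35*x)/(s*(s - 5))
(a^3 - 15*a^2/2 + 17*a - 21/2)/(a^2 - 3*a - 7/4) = 2*(a^2 - 4*a + 3)/(2*a + 1)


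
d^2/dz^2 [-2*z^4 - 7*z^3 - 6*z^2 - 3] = -24*z^2 - 42*z - 12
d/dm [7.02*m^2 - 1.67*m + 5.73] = 14.04*m - 1.67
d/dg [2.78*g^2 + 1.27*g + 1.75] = 5.56*g + 1.27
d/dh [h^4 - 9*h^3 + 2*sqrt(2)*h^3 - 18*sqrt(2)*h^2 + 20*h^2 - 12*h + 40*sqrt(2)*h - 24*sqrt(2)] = 4*h^3 - 27*h^2 + 6*sqrt(2)*h^2 - 36*sqrt(2)*h + 40*h - 12 + 40*sqrt(2)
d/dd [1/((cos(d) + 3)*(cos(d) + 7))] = 2*(cos(d) + 5)*sin(d)/((cos(d) + 3)^2*(cos(d) + 7)^2)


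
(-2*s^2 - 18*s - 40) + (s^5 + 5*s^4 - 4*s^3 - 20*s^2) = s^5 + 5*s^4 - 4*s^3 - 22*s^2 - 18*s - 40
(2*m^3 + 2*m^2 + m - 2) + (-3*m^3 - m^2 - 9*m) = -m^3 + m^2 - 8*m - 2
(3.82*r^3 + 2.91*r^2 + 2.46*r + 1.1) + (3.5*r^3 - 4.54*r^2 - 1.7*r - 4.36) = 7.32*r^3 - 1.63*r^2 + 0.76*r - 3.26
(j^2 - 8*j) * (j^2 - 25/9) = j^4 - 8*j^3 - 25*j^2/9 + 200*j/9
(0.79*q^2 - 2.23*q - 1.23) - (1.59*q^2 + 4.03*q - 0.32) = -0.8*q^2 - 6.26*q - 0.91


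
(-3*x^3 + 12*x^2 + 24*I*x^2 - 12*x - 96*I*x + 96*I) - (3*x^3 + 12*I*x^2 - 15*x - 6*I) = -6*x^3 + 12*x^2 + 12*I*x^2 + 3*x - 96*I*x + 102*I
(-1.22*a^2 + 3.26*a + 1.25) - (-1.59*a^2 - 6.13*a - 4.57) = 0.37*a^2 + 9.39*a + 5.82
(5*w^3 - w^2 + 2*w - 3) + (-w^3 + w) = 4*w^3 - w^2 + 3*w - 3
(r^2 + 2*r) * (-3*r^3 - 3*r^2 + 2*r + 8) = -3*r^5 - 9*r^4 - 4*r^3 + 12*r^2 + 16*r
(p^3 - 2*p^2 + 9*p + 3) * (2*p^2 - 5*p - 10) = 2*p^5 - 9*p^4 + 18*p^3 - 19*p^2 - 105*p - 30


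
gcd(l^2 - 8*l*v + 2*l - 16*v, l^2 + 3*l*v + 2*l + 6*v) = l + 2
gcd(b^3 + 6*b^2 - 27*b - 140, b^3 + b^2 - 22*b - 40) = b^2 - b - 20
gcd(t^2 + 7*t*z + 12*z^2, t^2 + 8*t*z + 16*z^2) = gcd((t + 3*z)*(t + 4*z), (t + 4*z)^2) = t + 4*z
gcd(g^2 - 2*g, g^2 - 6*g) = g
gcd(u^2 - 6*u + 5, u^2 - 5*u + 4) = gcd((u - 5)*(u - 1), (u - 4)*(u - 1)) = u - 1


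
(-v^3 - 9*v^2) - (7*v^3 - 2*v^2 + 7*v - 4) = -8*v^3 - 7*v^2 - 7*v + 4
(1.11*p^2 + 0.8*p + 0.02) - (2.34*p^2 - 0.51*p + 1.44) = -1.23*p^2 + 1.31*p - 1.42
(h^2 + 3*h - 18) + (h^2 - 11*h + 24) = 2*h^2 - 8*h + 6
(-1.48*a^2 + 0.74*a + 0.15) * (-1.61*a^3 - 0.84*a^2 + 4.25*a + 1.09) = 2.3828*a^5 + 0.0517999999999998*a^4 - 7.1531*a^3 + 1.4058*a^2 + 1.4441*a + 0.1635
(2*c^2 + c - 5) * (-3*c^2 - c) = -6*c^4 - 5*c^3 + 14*c^2 + 5*c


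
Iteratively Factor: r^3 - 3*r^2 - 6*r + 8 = (r - 1)*(r^2 - 2*r - 8) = (r - 1)*(r + 2)*(r - 4)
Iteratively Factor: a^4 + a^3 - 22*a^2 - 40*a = (a)*(a^3 + a^2 - 22*a - 40) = a*(a + 4)*(a^2 - 3*a - 10) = a*(a - 5)*(a + 4)*(a + 2)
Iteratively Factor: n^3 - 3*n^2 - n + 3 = (n + 1)*(n^2 - 4*n + 3) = (n - 1)*(n + 1)*(n - 3)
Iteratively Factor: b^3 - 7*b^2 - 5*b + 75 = (b + 3)*(b^2 - 10*b + 25) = (b - 5)*(b + 3)*(b - 5)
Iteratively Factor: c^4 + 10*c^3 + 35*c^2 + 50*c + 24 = (c + 3)*(c^3 + 7*c^2 + 14*c + 8) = (c + 3)*(c + 4)*(c^2 + 3*c + 2) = (c + 1)*(c + 3)*(c + 4)*(c + 2)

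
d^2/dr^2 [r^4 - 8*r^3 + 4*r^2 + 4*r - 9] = 12*r^2 - 48*r + 8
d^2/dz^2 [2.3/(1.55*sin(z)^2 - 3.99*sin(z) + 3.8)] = (-22.103*sin(z)^4 + 42.67305*sin(z)^3 + 50.72627*sin(z)^2 - 120.2187*sin(z) + 46.13846)/(1.55*sin(z)^2 - 3.99*sin(z) + 3.8)^3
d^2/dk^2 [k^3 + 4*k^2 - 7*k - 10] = 6*k + 8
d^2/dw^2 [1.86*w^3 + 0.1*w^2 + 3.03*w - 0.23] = 11.16*w + 0.2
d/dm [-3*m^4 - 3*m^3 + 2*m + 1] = -12*m^3 - 9*m^2 + 2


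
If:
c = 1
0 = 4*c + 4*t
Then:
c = 1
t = -1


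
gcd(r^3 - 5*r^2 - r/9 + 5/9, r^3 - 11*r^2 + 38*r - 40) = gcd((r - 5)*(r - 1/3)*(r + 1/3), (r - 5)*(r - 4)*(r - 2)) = r - 5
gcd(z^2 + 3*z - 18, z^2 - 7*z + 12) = z - 3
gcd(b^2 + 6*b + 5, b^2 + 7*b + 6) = b + 1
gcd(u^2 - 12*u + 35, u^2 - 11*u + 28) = u - 7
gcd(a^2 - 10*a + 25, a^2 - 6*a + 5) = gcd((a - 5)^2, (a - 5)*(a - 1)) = a - 5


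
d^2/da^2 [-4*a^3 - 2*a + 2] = -24*a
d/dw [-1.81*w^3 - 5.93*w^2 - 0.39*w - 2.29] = -5.43*w^2 - 11.86*w - 0.39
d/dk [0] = 0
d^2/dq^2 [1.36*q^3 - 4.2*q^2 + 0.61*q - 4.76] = 8.16*q - 8.4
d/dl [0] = 0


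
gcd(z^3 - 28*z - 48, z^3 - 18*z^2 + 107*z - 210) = z - 6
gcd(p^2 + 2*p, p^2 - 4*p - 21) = 1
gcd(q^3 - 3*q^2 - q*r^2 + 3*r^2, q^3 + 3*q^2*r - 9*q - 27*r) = q - 3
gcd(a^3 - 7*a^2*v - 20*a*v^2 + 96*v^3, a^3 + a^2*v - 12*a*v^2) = -a^2 - a*v + 12*v^2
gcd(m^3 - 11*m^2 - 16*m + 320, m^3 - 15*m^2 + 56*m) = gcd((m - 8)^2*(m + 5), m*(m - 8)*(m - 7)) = m - 8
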